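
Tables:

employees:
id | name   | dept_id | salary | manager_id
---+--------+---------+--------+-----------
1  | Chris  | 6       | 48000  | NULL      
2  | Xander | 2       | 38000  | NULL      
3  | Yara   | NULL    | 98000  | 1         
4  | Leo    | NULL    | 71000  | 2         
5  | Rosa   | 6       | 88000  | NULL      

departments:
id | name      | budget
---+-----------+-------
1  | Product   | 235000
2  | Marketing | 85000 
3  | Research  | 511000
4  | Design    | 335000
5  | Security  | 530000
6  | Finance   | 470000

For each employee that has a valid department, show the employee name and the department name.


INNER JOIN keeps only employees rows whose dept_id matches an id in departments. Walk through each employee:
  - employee 1 (Chris): dept_id=6 -> matches Finance
  - employee 2 (Xander): dept_id=2 -> matches Marketing
  - employee 3 (Yara): dept_id=NULL, no match -> dropped
  - employee 4 (Leo): dept_id=NULL, no match -> dropped
  - employee 5 (Rosa): dept_id=6 -> matches Finance
So 2 of 5 rows are dropped.

SQL:
SELECT a.name, b.name AS department
FROM employees a
INNER JOIN departments b ON a.dept_id = b.id

Result:
name   | department
-------+-----------
Chris  | Finance   
Xander | Marketing 
Rosa   | Finance   


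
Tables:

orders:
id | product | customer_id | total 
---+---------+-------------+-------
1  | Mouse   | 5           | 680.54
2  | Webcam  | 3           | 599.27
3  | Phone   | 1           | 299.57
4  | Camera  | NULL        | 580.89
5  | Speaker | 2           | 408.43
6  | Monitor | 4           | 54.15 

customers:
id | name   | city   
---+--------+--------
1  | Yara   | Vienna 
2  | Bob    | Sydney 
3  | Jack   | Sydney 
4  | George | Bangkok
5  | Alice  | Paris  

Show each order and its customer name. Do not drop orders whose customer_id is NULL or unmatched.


LEFT JOIN keeps every row from orders (the left table); where customer_id has no match in customers, the customer columns become NULL. Walk through each order:
  - order 1 (Mouse): customer_id=5 -> matches Alice
  - order 2 (Webcam): customer_id=3 -> matches Jack
  - order 3 (Phone): customer_id=1 -> matches Yara
  - order 4 (Camera): customer_id=NULL, no match -> kept with NULL
  - order 5 (Speaker): customer_id=2 -> matches Bob
  - order 6 (Monitor): customer_id=4 -> matches George
All 6 rows appear; 1 has NULL customer.

SQL:
SELECT a.product, b.name AS customer
FROM orders a
LEFT JOIN customers b ON a.customer_id = b.id

Result:
product | customer
--------+---------
Mouse   | Alice   
Webcam  | Jack    
Phone   | Yara    
Camera  | NULL    
Speaker | Bob     
Monitor | George  


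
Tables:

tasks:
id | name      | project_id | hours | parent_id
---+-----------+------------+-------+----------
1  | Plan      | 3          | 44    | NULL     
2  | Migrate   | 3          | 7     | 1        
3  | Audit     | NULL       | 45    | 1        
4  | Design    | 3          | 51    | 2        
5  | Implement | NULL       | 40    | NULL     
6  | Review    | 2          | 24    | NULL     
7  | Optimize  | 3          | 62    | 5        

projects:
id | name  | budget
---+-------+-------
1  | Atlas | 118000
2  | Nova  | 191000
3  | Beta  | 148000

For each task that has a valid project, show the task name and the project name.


INNER JOIN keeps only tasks rows whose project_id matches an id in projects. Walk through each task:
  - task 1 (Plan): project_id=3 -> matches Beta
  - task 2 (Migrate): project_id=3 -> matches Beta
  - task 3 (Audit): project_id=NULL, no match -> dropped
  - task 4 (Design): project_id=3 -> matches Beta
  - task 5 (Implement): project_id=NULL, no match -> dropped
  - task 6 (Review): project_id=2 -> matches Nova
  - task 7 (Optimize): project_id=3 -> matches Beta
So 2 of 7 rows are dropped.

SQL:
SELECT a.name, b.name AS project
FROM tasks a
INNER JOIN projects b ON a.project_id = b.id

Result:
name     | project
---------+--------
Plan     | Beta   
Migrate  | Beta   
Design   | Beta   
Review   | Nova   
Optimize | Beta   


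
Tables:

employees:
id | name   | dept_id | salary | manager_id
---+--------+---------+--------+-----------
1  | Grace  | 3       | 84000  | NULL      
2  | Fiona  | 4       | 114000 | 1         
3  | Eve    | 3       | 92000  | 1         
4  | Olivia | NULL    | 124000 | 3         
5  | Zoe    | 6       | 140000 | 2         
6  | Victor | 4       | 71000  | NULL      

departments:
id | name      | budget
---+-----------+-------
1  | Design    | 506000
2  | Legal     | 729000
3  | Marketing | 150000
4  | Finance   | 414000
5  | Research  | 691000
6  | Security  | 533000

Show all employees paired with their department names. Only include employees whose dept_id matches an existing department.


INNER JOIN keeps only employees rows whose dept_id matches an id in departments. Walk through each employee:
  - employee 1 (Grace): dept_id=3 -> matches Marketing
  - employee 2 (Fiona): dept_id=4 -> matches Finance
  - employee 3 (Eve): dept_id=3 -> matches Marketing
  - employee 4 (Olivia): dept_id=NULL, no match -> dropped
  - employee 5 (Zoe): dept_id=6 -> matches Security
  - employee 6 (Victor): dept_id=4 -> matches Finance
So 1 of 6 rows is dropped.

SQL:
SELECT a.name, b.name AS department
FROM employees a
INNER JOIN departments b ON a.dept_id = b.id

Result:
name   | department
-------+-----------
Grace  | Marketing 
Fiona  | Finance   
Eve    | Marketing 
Zoe    | Security  
Victor | Finance   


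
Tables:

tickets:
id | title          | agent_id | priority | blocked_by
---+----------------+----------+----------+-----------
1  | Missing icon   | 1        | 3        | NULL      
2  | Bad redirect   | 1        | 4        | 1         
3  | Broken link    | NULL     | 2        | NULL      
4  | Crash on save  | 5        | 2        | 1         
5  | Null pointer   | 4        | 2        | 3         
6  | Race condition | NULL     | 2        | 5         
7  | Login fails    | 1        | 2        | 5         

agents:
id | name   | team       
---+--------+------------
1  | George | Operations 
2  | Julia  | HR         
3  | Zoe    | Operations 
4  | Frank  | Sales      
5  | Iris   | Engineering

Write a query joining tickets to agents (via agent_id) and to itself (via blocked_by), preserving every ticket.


Two LEFT JOINs from the same base table tickets: one to agents via agent_id, one to tickets itself via blocked_by. Both are LEFT so every ticket is preserved.
Match against agents:
  - ticket 1 (Missing icon): agent_id=1 -> matches George
  - ticket 2 (Bad redirect): agent_id=1 -> matches George
  - ticket 3 (Broken link): agent_id=NULL, no match -> kept with NULL
  - ticket 4 (Crash on save): agent_id=5 -> matches Iris
  - ticket 5 (Null pointer): agent_id=4 -> matches Frank
  - ticket 6 (Race condition): agent_id=NULL, no match -> kept with NULL
  - ticket 7 (Login fails): agent_id=1 -> matches George
Match against tickets (self):
  - ticket 1 (Missing icon): blocked_by=NULL -> NULL
  - ticket 2 (Bad redirect): blocked_by=1 -> Missing icon
  - ticket 3 (Broken link): blocked_by=NULL -> NULL
  - ticket 4 (Crash on save): blocked_by=1 -> Missing icon
  - ticket 5 (Null pointer): blocked_by=3 -> Broken link
  - ticket 6 (Race condition): blocked_by=5 -> Null pointer
  - ticket 7 (Login fails): blocked_by=5 -> Null pointer

SQL:
SELECT a.title, b.name AS agent, c.title AS blocked_by
FROM tickets a
LEFT JOIN agents b ON a.agent_id = b.id
LEFT JOIN tickets c ON a.blocked_by = c.id

Result:
title          | agent  | blocked_by  
---------------+--------+-------------
Missing icon   | George | NULL        
Bad redirect   | George | Missing icon
Broken link    | NULL   | NULL        
Crash on save  | Iris   | Missing icon
Null pointer   | Frank  | Broken link 
Race condition | NULL   | Null pointer
Login fails    | George | Null pointer


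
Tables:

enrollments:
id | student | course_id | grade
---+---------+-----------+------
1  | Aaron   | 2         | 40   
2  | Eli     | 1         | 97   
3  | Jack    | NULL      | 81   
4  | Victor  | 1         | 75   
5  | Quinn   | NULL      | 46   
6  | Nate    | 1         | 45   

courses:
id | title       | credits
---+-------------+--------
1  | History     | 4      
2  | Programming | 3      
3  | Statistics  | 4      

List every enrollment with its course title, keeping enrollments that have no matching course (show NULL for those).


LEFT JOIN keeps every row from enrollments (the left table); where course_id has no match in courses, the course columns become NULL. Walk through each enrollment:
  - enrollment 1 (Aaron): course_id=2 -> matches Programming
  - enrollment 2 (Eli): course_id=1 -> matches History
  - enrollment 3 (Jack): course_id=NULL, no match -> kept with NULL
  - enrollment 4 (Victor): course_id=1 -> matches History
  - enrollment 5 (Quinn): course_id=NULL, no match -> kept with NULL
  - enrollment 6 (Nate): course_id=1 -> matches History
All 6 rows appear; 2 have NULL course.

SQL:
SELECT a.student, b.title AS course
FROM enrollments a
LEFT JOIN courses b ON a.course_id = b.id

Result:
student | course     
--------+------------
Aaron   | Programming
Eli     | History    
Jack    | NULL       
Victor  | History    
Quinn   | NULL       
Nate    | History    


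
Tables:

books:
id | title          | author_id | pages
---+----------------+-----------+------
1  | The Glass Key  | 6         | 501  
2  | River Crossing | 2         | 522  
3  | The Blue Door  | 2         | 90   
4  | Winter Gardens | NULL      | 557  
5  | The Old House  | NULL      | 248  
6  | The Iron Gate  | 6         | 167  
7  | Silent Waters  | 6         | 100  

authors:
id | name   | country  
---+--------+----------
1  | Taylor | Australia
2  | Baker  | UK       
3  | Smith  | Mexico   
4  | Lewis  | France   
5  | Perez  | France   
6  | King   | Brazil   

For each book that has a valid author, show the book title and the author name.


INNER JOIN keeps only books rows whose author_id matches an id in authors. Walk through each book:
  - book 1 (The Glass Key): author_id=6 -> matches King
  - book 2 (River Crossing): author_id=2 -> matches Baker
  - book 3 (The Blue Door): author_id=2 -> matches Baker
  - book 4 (Winter Gardens): author_id=NULL, no match -> dropped
  - book 5 (The Old House): author_id=NULL, no match -> dropped
  - book 6 (The Iron Gate): author_id=6 -> matches King
  - book 7 (Silent Waters): author_id=6 -> matches King
So 2 of 7 rows are dropped.

SQL:
SELECT a.title, b.name AS author
FROM books a
INNER JOIN authors b ON a.author_id = b.id

Result:
title          | author
---------------+-------
The Glass Key  | King  
River Crossing | Baker 
The Blue Door  | Baker 
The Iron Gate  | King  
Silent Waters  | King  


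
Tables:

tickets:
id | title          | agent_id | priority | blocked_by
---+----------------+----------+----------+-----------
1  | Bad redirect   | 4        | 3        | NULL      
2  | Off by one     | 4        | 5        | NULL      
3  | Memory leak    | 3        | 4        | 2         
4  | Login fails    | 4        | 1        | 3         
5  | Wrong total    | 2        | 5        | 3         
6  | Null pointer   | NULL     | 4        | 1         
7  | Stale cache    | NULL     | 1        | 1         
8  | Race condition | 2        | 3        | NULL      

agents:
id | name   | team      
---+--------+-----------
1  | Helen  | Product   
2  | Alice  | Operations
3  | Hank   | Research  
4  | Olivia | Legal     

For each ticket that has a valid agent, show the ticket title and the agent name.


INNER JOIN keeps only tickets rows whose agent_id matches an id in agents. Walk through each ticket:
  - ticket 1 (Bad redirect): agent_id=4 -> matches Olivia
  - ticket 2 (Off by one): agent_id=4 -> matches Olivia
  - ticket 3 (Memory leak): agent_id=3 -> matches Hank
  - ticket 4 (Login fails): agent_id=4 -> matches Olivia
  - ticket 5 (Wrong total): agent_id=2 -> matches Alice
  - ticket 6 (Null pointer): agent_id=NULL, no match -> dropped
  - ticket 7 (Stale cache): agent_id=NULL, no match -> dropped
  - ticket 8 (Race condition): agent_id=2 -> matches Alice
So 2 of 8 rows are dropped.

SQL:
SELECT a.title, b.name AS agent
FROM tickets a
INNER JOIN agents b ON a.agent_id = b.id

Result:
title          | agent 
---------------+-------
Bad redirect   | Olivia
Off by one     | Olivia
Memory leak    | Hank  
Login fails    | Olivia
Wrong total    | Alice 
Race condition | Alice 


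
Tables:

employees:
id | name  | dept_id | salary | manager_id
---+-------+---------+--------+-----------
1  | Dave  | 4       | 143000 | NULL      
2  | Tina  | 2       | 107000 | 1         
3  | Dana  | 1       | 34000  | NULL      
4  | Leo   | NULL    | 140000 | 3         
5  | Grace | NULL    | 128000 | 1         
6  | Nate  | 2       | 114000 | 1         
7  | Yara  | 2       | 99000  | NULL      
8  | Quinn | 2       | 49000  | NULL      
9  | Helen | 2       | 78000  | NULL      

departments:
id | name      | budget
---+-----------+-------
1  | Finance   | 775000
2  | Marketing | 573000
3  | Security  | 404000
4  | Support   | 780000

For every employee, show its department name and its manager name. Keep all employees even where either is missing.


Two LEFT JOINs from the same base table employees: one to departments via dept_id, one to employees itself via manager_id. Both are LEFT so every employee is preserved.
Match against departments:
  - employee 1 (Dave): dept_id=4 -> matches Support
  - employee 2 (Tina): dept_id=2 -> matches Marketing
  - employee 3 (Dana): dept_id=1 -> matches Finance
  - employee 4 (Leo): dept_id=NULL, no match -> kept with NULL
  - employee 5 (Grace): dept_id=NULL, no match -> kept with NULL
  - employee 6 (Nate): dept_id=2 -> matches Marketing
  - employee 7 (Yara): dept_id=2 -> matches Marketing
  - employee 8 (Quinn): dept_id=2 -> matches Marketing
  - employee 9 (Helen): dept_id=2 -> matches Marketing
Match against employees (self):
  - employee 1 (Dave): manager_id=NULL -> NULL
  - employee 2 (Tina): manager_id=1 -> Dave
  - employee 3 (Dana): manager_id=NULL -> NULL
  - employee 4 (Leo): manager_id=3 -> Dana
  - employee 5 (Grace): manager_id=1 -> Dave
  - employee 6 (Nate): manager_id=1 -> Dave
  - employee 7 (Yara): manager_id=NULL -> NULL
  - employee 8 (Quinn): manager_id=NULL -> NULL
  - employee 9 (Helen): manager_id=NULL -> NULL

SQL:
SELECT a.name, b.name AS department, c.name AS manager
FROM employees a
LEFT JOIN departments b ON a.dept_id = b.id
LEFT JOIN employees c ON a.manager_id = c.id

Result:
name  | department | manager
------+------------+--------
Dave  | Support    | NULL   
Tina  | Marketing  | Dave   
Dana  | Finance    | NULL   
Leo   | NULL       | Dana   
Grace | NULL       | Dave   
Nate  | Marketing  | Dave   
Yara  | Marketing  | NULL   
Quinn | Marketing  | NULL   
Helen | Marketing  | NULL   


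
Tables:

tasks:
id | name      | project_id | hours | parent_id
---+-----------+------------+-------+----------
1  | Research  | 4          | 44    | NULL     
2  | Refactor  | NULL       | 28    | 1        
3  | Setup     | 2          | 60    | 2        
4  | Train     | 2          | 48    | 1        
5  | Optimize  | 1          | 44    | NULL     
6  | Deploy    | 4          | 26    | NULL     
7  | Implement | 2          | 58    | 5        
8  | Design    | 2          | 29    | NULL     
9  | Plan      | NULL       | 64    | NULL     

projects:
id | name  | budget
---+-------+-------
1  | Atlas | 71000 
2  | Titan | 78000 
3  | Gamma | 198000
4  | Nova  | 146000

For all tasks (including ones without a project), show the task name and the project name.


LEFT JOIN keeps every row from tasks (the left table); where project_id has no match in projects, the project columns become NULL. Walk through each task:
  - task 1 (Research): project_id=4 -> matches Nova
  - task 2 (Refactor): project_id=NULL, no match -> kept with NULL
  - task 3 (Setup): project_id=2 -> matches Titan
  - task 4 (Train): project_id=2 -> matches Titan
  - task 5 (Optimize): project_id=1 -> matches Atlas
  - task 6 (Deploy): project_id=4 -> matches Nova
  - task 7 (Implement): project_id=2 -> matches Titan
  - task 8 (Design): project_id=2 -> matches Titan
  - task 9 (Plan): project_id=NULL, no match -> kept with NULL
All 9 rows appear; 2 have NULL project.

SQL:
SELECT a.name, b.name AS project
FROM tasks a
LEFT JOIN projects b ON a.project_id = b.id

Result:
name      | project
----------+--------
Research  | Nova   
Refactor  | NULL   
Setup     | Titan  
Train     | Titan  
Optimize  | Atlas  
Deploy    | Nova   
Implement | Titan  
Design    | Titan  
Plan      | NULL   


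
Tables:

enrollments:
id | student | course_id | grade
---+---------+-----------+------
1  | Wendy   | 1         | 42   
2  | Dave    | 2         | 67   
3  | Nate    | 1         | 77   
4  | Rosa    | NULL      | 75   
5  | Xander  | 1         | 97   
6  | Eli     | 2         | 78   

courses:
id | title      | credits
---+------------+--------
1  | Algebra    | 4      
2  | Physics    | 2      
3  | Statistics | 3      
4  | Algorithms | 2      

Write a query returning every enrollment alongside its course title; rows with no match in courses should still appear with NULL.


LEFT JOIN keeps every row from enrollments (the left table); where course_id has no match in courses, the course columns become NULL. Walk through each enrollment:
  - enrollment 1 (Wendy): course_id=1 -> matches Algebra
  - enrollment 2 (Dave): course_id=2 -> matches Physics
  - enrollment 3 (Nate): course_id=1 -> matches Algebra
  - enrollment 4 (Rosa): course_id=NULL, no match -> kept with NULL
  - enrollment 5 (Xander): course_id=1 -> matches Algebra
  - enrollment 6 (Eli): course_id=2 -> matches Physics
All 6 rows appear; 1 has NULL course.

SQL:
SELECT a.student, b.title AS course
FROM enrollments a
LEFT JOIN courses b ON a.course_id = b.id

Result:
student | course 
--------+--------
Wendy   | Algebra
Dave    | Physics
Nate    | Algebra
Rosa    | NULL   
Xander  | Algebra
Eli     | Physics


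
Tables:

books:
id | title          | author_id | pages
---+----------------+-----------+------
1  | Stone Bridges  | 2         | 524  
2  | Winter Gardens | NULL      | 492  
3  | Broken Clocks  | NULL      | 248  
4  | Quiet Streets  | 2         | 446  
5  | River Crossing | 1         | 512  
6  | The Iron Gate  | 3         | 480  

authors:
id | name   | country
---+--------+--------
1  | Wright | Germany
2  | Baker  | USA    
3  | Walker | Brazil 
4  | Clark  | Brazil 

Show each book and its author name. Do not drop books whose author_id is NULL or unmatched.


LEFT JOIN keeps every row from books (the left table); where author_id has no match in authors, the author columns become NULL. Walk through each book:
  - book 1 (Stone Bridges): author_id=2 -> matches Baker
  - book 2 (Winter Gardens): author_id=NULL, no match -> kept with NULL
  - book 3 (Broken Clocks): author_id=NULL, no match -> kept with NULL
  - book 4 (Quiet Streets): author_id=2 -> matches Baker
  - book 5 (River Crossing): author_id=1 -> matches Wright
  - book 6 (The Iron Gate): author_id=3 -> matches Walker
All 6 rows appear; 2 have NULL author.

SQL:
SELECT a.title, b.name AS author
FROM books a
LEFT JOIN authors b ON a.author_id = b.id

Result:
title          | author
---------------+-------
Stone Bridges  | Baker 
Winter Gardens | NULL  
Broken Clocks  | NULL  
Quiet Streets  | Baker 
River Crossing | Wright
The Iron Gate  | Walker


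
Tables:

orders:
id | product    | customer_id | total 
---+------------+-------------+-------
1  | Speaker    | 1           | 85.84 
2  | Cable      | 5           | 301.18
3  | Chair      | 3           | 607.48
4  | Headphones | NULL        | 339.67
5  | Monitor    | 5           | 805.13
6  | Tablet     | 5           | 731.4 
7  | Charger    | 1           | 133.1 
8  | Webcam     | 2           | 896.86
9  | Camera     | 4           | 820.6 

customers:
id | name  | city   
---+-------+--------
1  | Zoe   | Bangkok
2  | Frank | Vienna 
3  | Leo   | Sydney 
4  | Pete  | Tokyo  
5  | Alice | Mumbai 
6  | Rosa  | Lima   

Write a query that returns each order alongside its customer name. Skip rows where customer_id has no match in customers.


INNER JOIN keeps only orders rows whose customer_id matches an id in customers. Walk through each order:
  - order 1 (Speaker): customer_id=1 -> matches Zoe
  - order 2 (Cable): customer_id=5 -> matches Alice
  - order 3 (Chair): customer_id=3 -> matches Leo
  - order 4 (Headphones): customer_id=NULL, no match -> dropped
  - order 5 (Monitor): customer_id=5 -> matches Alice
  - order 6 (Tablet): customer_id=5 -> matches Alice
  - order 7 (Charger): customer_id=1 -> matches Zoe
  - order 8 (Webcam): customer_id=2 -> matches Frank
  - order 9 (Camera): customer_id=4 -> matches Pete
So 1 of 9 rows is dropped.

SQL:
SELECT a.product, b.name AS customer
FROM orders a
INNER JOIN customers b ON a.customer_id = b.id

Result:
product | customer
--------+---------
Speaker | Zoe     
Cable   | Alice   
Chair   | Leo     
Monitor | Alice   
Tablet  | Alice   
Charger | Zoe     
Webcam  | Frank   
Camera  | Pete    


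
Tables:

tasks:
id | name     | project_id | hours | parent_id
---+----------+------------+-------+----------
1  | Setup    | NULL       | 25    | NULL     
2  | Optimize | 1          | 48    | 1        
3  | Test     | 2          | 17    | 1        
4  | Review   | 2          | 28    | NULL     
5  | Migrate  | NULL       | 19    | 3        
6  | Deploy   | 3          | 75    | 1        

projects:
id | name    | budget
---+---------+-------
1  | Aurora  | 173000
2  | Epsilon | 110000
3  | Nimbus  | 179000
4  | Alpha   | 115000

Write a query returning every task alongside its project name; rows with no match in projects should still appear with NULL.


LEFT JOIN keeps every row from tasks (the left table); where project_id has no match in projects, the project columns become NULL. Walk through each task:
  - task 1 (Setup): project_id=NULL, no match -> kept with NULL
  - task 2 (Optimize): project_id=1 -> matches Aurora
  - task 3 (Test): project_id=2 -> matches Epsilon
  - task 4 (Review): project_id=2 -> matches Epsilon
  - task 5 (Migrate): project_id=NULL, no match -> kept with NULL
  - task 6 (Deploy): project_id=3 -> matches Nimbus
All 6 rows appear; 2 have NULL project.

SQL:
SELECT a.name, b.name AS project
FROM tasks a
LEFT JOIN projects b ON a.project_id = b.id

Result:
name     | project
---------+--------
Setup    | NULL   
Optimize | Aurora 
Test     | Epsilon
Review   | Epsilon
Migrate  | NULL   
Deploy   | Nimbus 


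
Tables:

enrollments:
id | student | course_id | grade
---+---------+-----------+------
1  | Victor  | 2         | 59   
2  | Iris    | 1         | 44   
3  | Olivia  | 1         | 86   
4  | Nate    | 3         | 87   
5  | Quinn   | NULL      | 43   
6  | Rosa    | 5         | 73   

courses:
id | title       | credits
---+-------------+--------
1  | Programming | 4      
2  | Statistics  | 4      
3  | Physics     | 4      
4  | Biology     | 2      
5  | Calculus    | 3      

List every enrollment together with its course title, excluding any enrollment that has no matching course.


INNER JOIN keeps only enrollments rows whose course_id matches an id in courses. Walk through each enrollment:
  - enrollment 1 (Victor): course_id=2 -> matches Statistics
  - enrollment 2 (Iris): course_id=1 -> matches Programming
  - enrollment 3 (Olivia): course_id=1 -> matches Programming
  - enrollment 4 (Nate): course_id=3 -> matches Physics
  - enrollment 5 (Quinn): course_id=NULL, no match -> dropped
  - enrollment 6 (Rosa): course_id=5 -> matches Calculus
So 1 of 6 rows is dropped.

SQL:
SELECT a.student, b.title AS course
FROM enrollments a
INNER JOIN courses b ON a.course_id = b.id

Result:
student | course     
--------+------------
Victor  | Statistics 
Iris    | Programming
Olivia  | Programming
Nate    | Physics    
Rosa    | Calculus   


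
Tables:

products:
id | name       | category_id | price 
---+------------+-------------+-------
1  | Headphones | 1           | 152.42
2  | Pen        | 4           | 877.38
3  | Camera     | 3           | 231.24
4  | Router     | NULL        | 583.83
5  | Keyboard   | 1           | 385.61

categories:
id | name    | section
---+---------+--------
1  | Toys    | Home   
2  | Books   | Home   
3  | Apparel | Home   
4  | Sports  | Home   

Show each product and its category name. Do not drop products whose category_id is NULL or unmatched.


LEFT JOIN keeps every row from products (the left table); where category_id has no match in categories, the category columns become NULL. Walk through each product:
  - product 1 (Headphones): category_id=1 -> matches Toys
  - product 2 (Pen): category_id=4 -> matches Sports
  - product 3 (Camera): category_id=3 -> matches Apparel
  - product 4 (Router): category_id=NULL, no match -> kept with NULL
  - product 5 (Keyboard): category_id=1 -> matches Toys
All 5 rows appear; 1 has NULL category.

SQL:
SELECT a.name, b.name AS category
FROM products a
LEFT JOIN categories b ON a.category_id = b.id

Result:
name       | category
-----------+---------
Headphones | Toys    
Pen        | Sports  
Camera     | Apparel 
Router     | NULL    
Keyboard   | Toys    


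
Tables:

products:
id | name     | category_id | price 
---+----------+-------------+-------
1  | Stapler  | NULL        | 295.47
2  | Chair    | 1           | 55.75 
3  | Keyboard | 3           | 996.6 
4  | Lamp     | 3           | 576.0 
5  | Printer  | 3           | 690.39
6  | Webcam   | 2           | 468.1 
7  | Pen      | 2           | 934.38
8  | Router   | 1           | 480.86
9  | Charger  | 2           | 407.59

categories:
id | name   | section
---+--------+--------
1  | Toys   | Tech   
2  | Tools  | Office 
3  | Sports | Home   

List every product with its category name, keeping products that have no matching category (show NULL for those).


LEFT JOIN keeps every row from products (the left table); where category_id has no match in categories, the category columns become NULL. Walk through each product:
  - product 1 (Stapler): category_id=NULL, no match -> kept with NULL
  - product 2 (Chair): category_id=1 -> matches Toys
  - product 3 (Keyboard): category_id=3 -> matches Sports
  - product 4 (Lamp): category_id=3 -> matches Sports
  - product 5 (Printer): category_id=3 -> matches Sports
  - product 6 (Webcam): category_id=2 -> matches Tools
  - product 7 (Pen): category_id=2 -> matches Tools
  - product 8 (Router): category_id=1 -> matches Toys
  - product 9 (Charger): category_id=2 -> matches Tools
All 9 rows appear; 1 has NULL category.

SQL:
SELECT a.name, b.name AS category
FROM products a
LEFT JOIN categories b ON a.category_id = b.id

Result:
name     | category
---------+---------
Stapler  | NULL    
Chair    | Toys    
Keyboard | Sports  
Lamp     | Sports  
Printer  | Sports  
Webcam   | Tools   
Pen      | Tools   
Router   | Toys    
Charger  | Tools   


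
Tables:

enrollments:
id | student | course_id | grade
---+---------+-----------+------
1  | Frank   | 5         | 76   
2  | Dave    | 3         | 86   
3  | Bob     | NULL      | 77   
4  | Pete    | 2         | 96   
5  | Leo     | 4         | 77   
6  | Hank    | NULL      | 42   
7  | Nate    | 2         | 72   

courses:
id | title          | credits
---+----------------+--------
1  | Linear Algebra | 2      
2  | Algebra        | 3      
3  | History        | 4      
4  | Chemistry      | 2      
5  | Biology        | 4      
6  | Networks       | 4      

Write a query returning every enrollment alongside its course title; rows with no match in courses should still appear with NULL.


LEFT JOIN keeps every row from enrollments (the left table); where course_id has no match in courses, the course columns become NULL. Walk through each enrollment:
  - enrollment 1 (Frank): course_id=5 -> matches Biology
  - enrollment 2 (Dave): course_id=3 -> matches History
  - enrollment 3 (Bob): course_id=NULL, no match -> kept with NULL
  - enrollment 4 (Pete): course_id=2 -> matches Algebra
  - enrollment 5 (Leo): course_id=4 -> matches Chemistry
  - enrollment 6 (Hank): course_id=NULL, no match -> kept with NULL
  - enrollment 7 (Nate): course_id=2 -> matches Algebra
All 7 rows appear; 2 have NULL course.

SQL:
SELECT a.student, b.title AS course
FROM enrollments a
LEFT JOIN courses b ON a.course_id = b.id

Result:
student | course   
--------+----------
Frank   | Biology  
Dave    | History  
Bob     | NULL     
Pete    | Algebra  
Leo     | Chemistry
Hank    | NULL     
Nate    | Algebra  


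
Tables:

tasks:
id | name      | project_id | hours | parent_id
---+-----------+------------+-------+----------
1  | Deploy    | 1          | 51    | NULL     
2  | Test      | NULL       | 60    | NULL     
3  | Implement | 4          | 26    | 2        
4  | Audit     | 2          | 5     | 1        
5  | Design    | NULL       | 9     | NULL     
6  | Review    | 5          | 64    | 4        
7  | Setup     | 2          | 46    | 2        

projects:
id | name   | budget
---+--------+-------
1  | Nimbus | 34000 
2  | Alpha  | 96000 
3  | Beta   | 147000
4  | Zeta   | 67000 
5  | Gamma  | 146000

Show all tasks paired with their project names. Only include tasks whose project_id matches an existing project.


INNER JOIN keeps only tasks rows whose project_id matches an id in projects. Walk through each task:
  - task 1 (Deploy): project_id=1 -> matches Nimbus
  - task 2 (Test): project_id=NULL, no match -> dropped
  - task 3 (Implement): project_id=4 -> matches Zeta
  - task 4 (Audit): project_id=2 -> matches Alpha
  - task 5 (Design): project_id=NULL, no match -> dropped
  - task 6 (Review): project_id=5 -> matches Gamma
  - task 7 (Setup): project_id=2 -> matches Alpha
So 2 of 7 rows are dropped.

SQL:
SELECT a.name, b.name AS project
FROM tasks a
INNER JOIN projects b ON a.project_id = b.id

Result:
name      | project
----------+--------
Deploy    | Nimbus 
Implement | Zeta   
Audit     | Alpha  
Review    | Gamma  
Setup     | Alpha  


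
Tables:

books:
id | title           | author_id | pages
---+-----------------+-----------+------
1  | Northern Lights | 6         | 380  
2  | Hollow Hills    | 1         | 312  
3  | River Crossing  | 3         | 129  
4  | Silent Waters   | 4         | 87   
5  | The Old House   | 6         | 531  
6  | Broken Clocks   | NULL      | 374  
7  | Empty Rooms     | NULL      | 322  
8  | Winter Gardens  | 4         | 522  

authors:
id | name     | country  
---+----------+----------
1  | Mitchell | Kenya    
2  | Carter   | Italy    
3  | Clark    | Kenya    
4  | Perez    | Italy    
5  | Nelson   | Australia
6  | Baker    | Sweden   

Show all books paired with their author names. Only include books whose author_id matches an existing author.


INNER JOIN keeps only books rows whose author_id matches an id in authors. Walk through each book:
  - book 1 (Northern Lights): author_id=6 -> matches Baker
  - book 2 (Hollow Hills): author_id=1 -> matches Mitchell
  - book 3 (River Crossing): author_id=3 -> matches Clark
  - book 4 (Silent Waters): author_id=4 -> matches Perez
  - book 5 (The Old House): author_id=6 -> matches Baker
  - book 6 (Broken Clocks): author_id=NULL, no match -> dropped
  - book 7 (Empty Rooms): author_id=NULL, no match -> dropped
  - book 8 (Winter Gardens): author_id=4 -> matches Perez
So 2 of 8 rows are dropped.

SQL:
SELECT a.title, b.name AS author
FROM books a
INNER JOIN authors b ON a.author_id = b.id

Result:
title           | author  
----------------+---------
Northern Lights | Baker   
Hollow Hills    | Mitchell
River Crossing  | Clark   
Silent Waters   | Perez   
The Old House   | Baker   
Winter Gardens  | Perez   


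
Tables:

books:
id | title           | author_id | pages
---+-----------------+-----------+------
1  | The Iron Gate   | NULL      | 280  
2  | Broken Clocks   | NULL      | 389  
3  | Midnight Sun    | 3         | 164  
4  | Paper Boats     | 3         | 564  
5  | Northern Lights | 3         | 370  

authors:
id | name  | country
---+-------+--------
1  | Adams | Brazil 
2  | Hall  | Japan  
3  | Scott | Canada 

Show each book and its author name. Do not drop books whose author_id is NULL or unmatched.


LEFT JOIN keeps every row from books (the left table); where author_id has no match in authors, the author columns become NULL. Walk through each book:
  - book 1 (The Iron Gate): author_id=NULL, no match -> kept with NULL
  - book 2 (Broken Clocks): author_id=NULL, no match -> kept with NULL
  - book 3 (Midnight Sun): author_id=3 -> matches Scott
  - book 4 (Paper Boats): author_id=3 -> matches Scott
  - book 5 (Northern Lights): author_id=3 -> matches Scott
All 5 rows appear; 2 have NULL author.

SQL:
SELECT a.title, b.name AS author
FROM books a
LEFT JOIN authors b ON a.author_id = b.id

Result:
title           | author
----------------+-------
The Iron Gate   | NULL  
Broken Clocks   | NULL  
Midnight Sun    | Scott 
Paper Boats     | Scott 
Northern Lights | Scott 


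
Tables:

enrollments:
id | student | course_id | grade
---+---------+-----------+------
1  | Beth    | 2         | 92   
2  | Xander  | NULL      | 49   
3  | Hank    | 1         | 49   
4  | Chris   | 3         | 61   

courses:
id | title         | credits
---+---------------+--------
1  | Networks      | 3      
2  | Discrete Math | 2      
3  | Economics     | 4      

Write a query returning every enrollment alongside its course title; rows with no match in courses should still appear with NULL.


LEFT JOIN keeps every row from enrollments (the left table); where course_id has no match in courses, the course columns become NULL. Walk through each enrollment:
  - enrollment 1 (Beth): course_id=2 -> matches Discrete Math
  - enrollment 2 (Xander): course_id=NULL, no match -> kept with NULL
  - enrollment 3 (Hank): course_id=1 -> matches Networks
  - enrollment 4 (Chris): course_id=3 -> matches Economics
All 4 rows appear; 1 has NULL course.

SQL:
SELECT a.student, b.title AS course
FROM enrollments a
LEFT JOIN courses b ON a.course_id = b.id

Result:
student | course       
--------+--------------
Beth    | Discrete Math
Xander  | NULL         
Hank    | Networks     
Chris   | Economics    


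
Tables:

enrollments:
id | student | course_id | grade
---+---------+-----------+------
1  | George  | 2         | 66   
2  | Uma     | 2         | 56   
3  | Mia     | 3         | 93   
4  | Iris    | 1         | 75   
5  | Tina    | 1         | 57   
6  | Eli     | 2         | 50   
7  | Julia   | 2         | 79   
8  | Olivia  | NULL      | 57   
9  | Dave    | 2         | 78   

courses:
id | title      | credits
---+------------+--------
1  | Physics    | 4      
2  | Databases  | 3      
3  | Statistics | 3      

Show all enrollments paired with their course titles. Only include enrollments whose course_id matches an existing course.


INNER JOIN keeps only enrollments rows whose course_id matches an id in courses. Walk through each enrollment:
  - enrollment 1 (George): course_id=2 -> matches Databases
  - enrollment 2 (Uma): course_id=2 -> matches Databases
  - enrollment 3 (Mia): course_id=3 -> matches Statistics
  - enrollment 4 (Iris): course_id=1 -> matches Physics
  - enrollment 5 (Tina): course_id=1 -> matches Physics
  - enrollment 6 (Eli): course_id=2 -> matches Databases
  - enrollment 7 (Julia): course_id=2 -> matches Databases
  - enrollment 8 (Olivia): course_id=NULL, no match -> dropped
  - enrollment 9 (Dave): course_id=2 -> matches Databases
So 1 of 9 rows is dropped.

SQL:
SELECT a.student, b.title AS course
FROM enrollments a
INNER JOIN courses b ON a.course_id = b.id

Result:
student | course    
--------+-----------
George  | Databases 
Uma     | Databases 
Mia     | Statistics
Iris    | Physics   
Tina    | Physics   
Eli     | Databases 
Julia   | Databases 
Dave    | Databases 


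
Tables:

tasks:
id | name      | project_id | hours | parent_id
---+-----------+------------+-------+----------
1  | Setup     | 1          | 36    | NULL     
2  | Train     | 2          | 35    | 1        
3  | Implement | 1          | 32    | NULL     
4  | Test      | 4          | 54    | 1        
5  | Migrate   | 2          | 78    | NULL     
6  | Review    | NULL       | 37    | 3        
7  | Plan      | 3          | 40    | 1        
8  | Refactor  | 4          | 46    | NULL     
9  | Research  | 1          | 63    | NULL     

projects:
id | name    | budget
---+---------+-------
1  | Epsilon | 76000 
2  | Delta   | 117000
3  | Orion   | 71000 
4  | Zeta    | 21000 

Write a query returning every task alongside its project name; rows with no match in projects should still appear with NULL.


LEFT JOIN keeps every row from tasks (the left table); where project_id has no match in projects, the project columns become NULL. Walk through each task:
  - task 1 (Setup): project_id=1 -> matches Epsilon
  - task 2 (Train): project_id=2 -> matches Delta
  - task 3 (Implement): project_id=1 -> matches Epsilon
  - task 4 (Test): project_id=4 -> matches Zeta
  - task 5 (Migrate): project_id=2 -> matches Delta
  - task 6 (Review): project_id=NULL, no match -> kept with NULL
  - task 7 (Plan): project_id=3 -> matches Orion
  - task 8 (Refactor): project_id=4 -> matches Zeta
  - task 9 (Research): project_id=1 -> matches Epsilon
All 9 rows appear; 1 has NULL project.

SQL:
SELECT a.name, b.name AS project
FROM tasks a
LEFT JOIN projects b ON a.project_id = b.id

Result:
name      | project
----------+--------
Setup     | Epsilon
Train     | Delta  
Implement | Epsilon
Test      | Zeta   
Migrate   | Delta  
Review    | NULL   
Plan      | Orion  
Refactor  | Zeta   
Research  | Epsilon


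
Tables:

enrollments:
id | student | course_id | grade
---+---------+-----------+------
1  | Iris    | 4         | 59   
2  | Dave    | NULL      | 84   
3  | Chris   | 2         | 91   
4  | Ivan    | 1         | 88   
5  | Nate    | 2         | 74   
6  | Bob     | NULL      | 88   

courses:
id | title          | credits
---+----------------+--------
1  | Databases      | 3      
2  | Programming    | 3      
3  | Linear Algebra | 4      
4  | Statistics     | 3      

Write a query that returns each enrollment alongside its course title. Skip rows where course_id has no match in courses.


INNER JOIN keeps only enrollments rows whose course_id matches an id in courses. Walk through each enrollment:
  - enrollment 1 (Iris): course_id=4 -> matches Statistics
  - enrollment 2 (Dave): course_id=NULL, no match -> dropped
  - enrollment 3 (Chris): course_id=2 -> matches Programming
  - enrollment 4 (Ivan): course_id=1 -> matches Databases
  - enrollment 5 (Nate): course_id=2 -> matches Programming
  - enrollment 6 (Bob): course_id=NULL, no match -> dropped
So 2 of 6 rows are dropped.

SQL:
SELECT a.student, b.title AS course
FROM enrollments a
INNER JOIN courses b ON a.course_id = b.id

Result:
student | course     
--------+------------
Iris    | Statistics 
Chris   | Programming
Ivan    | Databases  
Nate    | Programming


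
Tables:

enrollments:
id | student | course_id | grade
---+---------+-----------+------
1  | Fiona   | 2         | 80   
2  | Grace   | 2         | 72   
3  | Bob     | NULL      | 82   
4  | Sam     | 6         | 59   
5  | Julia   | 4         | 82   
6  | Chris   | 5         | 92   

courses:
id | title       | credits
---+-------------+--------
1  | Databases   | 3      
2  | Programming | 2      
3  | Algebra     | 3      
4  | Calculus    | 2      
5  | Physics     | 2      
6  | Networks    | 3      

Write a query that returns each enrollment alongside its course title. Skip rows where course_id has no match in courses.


INNER JOIN keeps only enrollments rows whose course_id matches an id in courses. Walk through each enrollment:
  - enrollment 1 (Fiona): course_id=2 -> matches Programming
  - enrollment 2 (Grace): course_id=2 -> matches Programming
  - enrollment 3 (Bob): course_id=NULL, no match -> dropped
  - enrollment 4 (Sam): course_id=6 -> matches Networks
  - enrollment 5 (Julia): course_id=4 -> matches Calculus
  - enrollment 6 (Chris): course_id=5 -> matches Physics
So 1 of 6 rows is dropped.

SQL:
SELECT a.student, b.title AS course
FROM enrollments a
INNER JOIN courses b ON a.course_id = b.id

Result:
student | course     
--------+------------
Fiona   | Programming
Grace   | Programming
Sam     | Networks   
Julia   | Calculus   
Chris   | Physics    


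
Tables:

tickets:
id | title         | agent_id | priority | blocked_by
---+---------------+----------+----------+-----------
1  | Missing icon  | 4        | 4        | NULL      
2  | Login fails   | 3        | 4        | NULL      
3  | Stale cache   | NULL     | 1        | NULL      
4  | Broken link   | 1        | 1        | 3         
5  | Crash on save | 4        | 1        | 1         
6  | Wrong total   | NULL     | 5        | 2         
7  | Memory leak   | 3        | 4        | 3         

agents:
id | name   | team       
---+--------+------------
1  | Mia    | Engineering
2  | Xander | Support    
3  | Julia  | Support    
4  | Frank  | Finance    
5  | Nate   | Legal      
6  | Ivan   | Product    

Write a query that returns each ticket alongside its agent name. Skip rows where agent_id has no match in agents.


INNER JOIN keeps only tickets rows whose agent_id matches an id in agents. Walk through each ticket:
  - ticket 1 (Missing icon): agent_id=4 -> matches Frank
  - ticket 2 (Login fails): agent_id=3 -> matches Julia
  - ticket 3 (Stale cache): agent_id=NULL, no match -> dropped
  - ticket 4 (Broken link): agent_id=1 -> matches Mia
  - ticket 5 (Crash on save): agent_id=4 -> matches Frank
  - ticket 6 (Wrong total): agent_id=NULL, no match -> dropped
  - ticket 7 (Memory leak): agent_id=3 -> matches Julia
So 2 of 7 rows are dropped.

SQL:
SELECT a.title, b.name AS agent
FROM tickets a
INNER JOIN agents b ON a.agent_id = b.id

Result:
title         | agent
--------------+------
Missing icon  | Frank
Login fails   | Julia
Broken link   | Mia  
Crash on save | Frank
Memory leak   | Julia
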